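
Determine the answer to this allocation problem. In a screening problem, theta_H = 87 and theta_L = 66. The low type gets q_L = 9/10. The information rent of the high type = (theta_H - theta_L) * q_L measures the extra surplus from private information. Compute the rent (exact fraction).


Step 1: theta_H - theta_L = 87 - 66 = 21
Step 2: Information rent = (theta_H - theta_L) * q_L
Step 3: = 21 * 9/10
Step 4: = 189/10

189/10


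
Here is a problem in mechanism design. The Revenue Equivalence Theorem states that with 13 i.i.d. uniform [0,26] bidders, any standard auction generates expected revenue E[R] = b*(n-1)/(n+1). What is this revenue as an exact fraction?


Step 1: By Revenue Equivalence, expected revenue = b*(n-1)/(n+1)
Step 2: Substituting n = 13, b = 26
Step 3: Revenue = 26*(13-1)/(13+1) = 26*12/14
Step 4: Revenue = 312/14 = 156/7

156/7


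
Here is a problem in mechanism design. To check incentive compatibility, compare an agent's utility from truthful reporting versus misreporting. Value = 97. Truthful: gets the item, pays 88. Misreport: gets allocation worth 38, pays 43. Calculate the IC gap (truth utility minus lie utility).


Step 1: U(truth) = value - payment = 97 - 88 = 9
Step 2: U(lie) = allocation - payment = 38 - 43 = -5
Step 3: IC gap = 9 - (-5) = 14

14


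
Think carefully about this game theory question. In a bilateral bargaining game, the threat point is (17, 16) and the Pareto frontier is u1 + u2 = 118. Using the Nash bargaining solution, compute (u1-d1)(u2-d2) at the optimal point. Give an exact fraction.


Step 1: The Nash solution splits surplus symmetrically above the disagreement point
Step 2: u1 = (total + d1 - d2)/2 = (118 + 17 - 16)/2 = 119/2
Step 3: u2 = (total - d1 + d2)/2 = (118 - 17 + 16)/2 = 117/2
Step 4: Nash product = (119/2 - 17) * (117/2 - 16)
Step 5: = 85/2 * 85/2 = 7225/4

7225/4


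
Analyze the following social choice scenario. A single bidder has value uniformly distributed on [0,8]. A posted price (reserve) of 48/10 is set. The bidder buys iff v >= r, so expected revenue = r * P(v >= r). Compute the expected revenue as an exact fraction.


Step 1: Posted price r = 24/5, value support [0,8]
Step 2: P(v >= r) = (8 - 24/5)/8 = 2/5
Step 3: Expected revenue = r * P(v >= r) = 24/5 * 2/5
Step 4: Revenue = 48/25

48/25


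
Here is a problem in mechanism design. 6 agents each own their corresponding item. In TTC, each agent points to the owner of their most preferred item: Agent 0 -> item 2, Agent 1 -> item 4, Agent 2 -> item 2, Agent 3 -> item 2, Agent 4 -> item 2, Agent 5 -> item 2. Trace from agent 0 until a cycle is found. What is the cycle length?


Step 1: Trace the pointer graph from agent 0: 0 -> 2 -> 2
Step 2: A cycle is detected when we revisit agent 2
Step 3: The cycle is: 2 -> 2
Step 4: Cycle length = 1

1


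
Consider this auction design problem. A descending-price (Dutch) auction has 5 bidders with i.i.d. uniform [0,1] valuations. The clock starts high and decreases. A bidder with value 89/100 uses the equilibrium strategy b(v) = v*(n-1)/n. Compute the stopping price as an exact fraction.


Step 1: Dutch auctions are strategically equivalent to first-price auctions
Step 2: The equilibrium bid is b(v) = v*(n-1)/n
Step 3: b = 89/100 * 4/5
Step 4: b = 89/125

89/125


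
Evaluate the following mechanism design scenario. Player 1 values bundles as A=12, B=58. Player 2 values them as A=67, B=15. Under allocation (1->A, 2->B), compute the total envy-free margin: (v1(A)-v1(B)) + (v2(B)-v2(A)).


Step 1: Player 1's margin = v1(A) - v1(B) = 12 - 58 = -46
Step 2: Player 2's margin = v2(B) - v2(A) = 15 - 67 = -52
Step 3: Total margin = -46 + -52 = -98

-98


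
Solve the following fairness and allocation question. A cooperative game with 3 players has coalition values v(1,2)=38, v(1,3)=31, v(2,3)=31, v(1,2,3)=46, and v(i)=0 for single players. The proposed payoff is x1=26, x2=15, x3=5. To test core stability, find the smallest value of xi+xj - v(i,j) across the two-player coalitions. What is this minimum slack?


Step 1: Slack for coalition (1,2): x1+x2 - v12 = 41 - 38 = 3
Step 2: Slack for coalition (1,3): x1+x3 - v13 = 31 - 31 = 0
Step 3: Slack for coalition (2,3): x2+x3 - v23 = 20 - 31 = -11
Step 4: Minimum slack = min(3, 0, -11) = -11, attained by (2,3); coalition (2,3) can block (slack < 0), so the allocation is not in the core

-11


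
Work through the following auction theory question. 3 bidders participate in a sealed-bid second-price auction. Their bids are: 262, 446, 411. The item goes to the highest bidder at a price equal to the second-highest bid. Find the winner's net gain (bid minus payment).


Step 1: Sort bids in descending order: 446, 411, 262
Step 2: The winning bid is the highest: 446
Step 3: The payment equals the second-highest bid: 411
Step 4: Surplus = winner's bid - payment = 446 - 411 = 35

35


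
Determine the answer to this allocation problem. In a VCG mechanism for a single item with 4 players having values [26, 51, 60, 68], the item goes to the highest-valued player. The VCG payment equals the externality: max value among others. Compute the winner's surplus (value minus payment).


Step 1: The winner is the agent with the highest value: agent 3 with value 68
Step 2: Values of other agents: [26, 51, 60]
Step 3: VCG payment = max of others' values = 60
Step 4: Surplus = 68 - 60 = 8

8


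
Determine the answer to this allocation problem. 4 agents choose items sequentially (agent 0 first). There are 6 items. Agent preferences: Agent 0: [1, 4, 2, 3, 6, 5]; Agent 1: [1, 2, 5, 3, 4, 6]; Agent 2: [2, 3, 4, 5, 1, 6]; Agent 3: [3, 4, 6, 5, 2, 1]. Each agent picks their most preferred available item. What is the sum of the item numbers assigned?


Step 1: Agent 0 picks item 1
Step 2: Agent 1 picks item 2
Step 3: Agent 2 picks item 3
Step 4: Agent 3 picks item 4
Step 5: Sum = 1 + 2 + 3 + 4 = 10

10


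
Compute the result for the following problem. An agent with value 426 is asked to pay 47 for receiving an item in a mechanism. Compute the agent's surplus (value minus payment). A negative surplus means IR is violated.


Step 1: Surplus = value - payment = 426 - 47 = 379
Step 2: IR is satisfied (surplus >= 0)

379


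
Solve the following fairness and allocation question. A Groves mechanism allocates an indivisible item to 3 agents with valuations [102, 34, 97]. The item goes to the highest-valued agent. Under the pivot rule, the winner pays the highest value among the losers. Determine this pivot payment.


Step 1: The efficient winner is agent 0 with value 102
Step 2: Other agents' values: [34, 97]
Step 3: Pivot payment = max(others) = 97
Step 4: The winner pays 97

97


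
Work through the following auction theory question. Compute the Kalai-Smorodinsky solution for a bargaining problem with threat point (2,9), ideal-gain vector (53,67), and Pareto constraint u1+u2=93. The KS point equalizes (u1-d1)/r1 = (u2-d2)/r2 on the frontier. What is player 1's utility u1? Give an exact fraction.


Step 1: At the KS point, (u1-d1)/r1 = (u2-d2)/r2 = t and u1+u2 = 93
Step 2: u1 = d1 + r1*t and u2 = d2 + r2*t, so (d1 + r1*t) + (d2 + r2*t) = 93
Step 3: t = (93 - 2 - 9)/(53 + 67) = 82/120 = 41/60
Step 4: u1 = d1 + r1*t = 2 + 53 * 41/60 = 2293/60
Step 5: (Check: u2 = d2 + r2*t = 3287/60; u1+u2 = 2293/60 + 3287/60 = 93, on the frontier.)

2293/60


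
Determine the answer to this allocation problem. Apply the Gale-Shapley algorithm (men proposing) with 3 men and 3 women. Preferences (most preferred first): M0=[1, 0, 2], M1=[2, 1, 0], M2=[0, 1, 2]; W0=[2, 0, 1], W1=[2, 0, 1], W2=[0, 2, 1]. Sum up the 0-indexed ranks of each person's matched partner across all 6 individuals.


Step 1: Run Gale-Shapley (men propose, women hold best offer):
  M0 proposes to W1; she accepts
  M1 proposes to W2; she accepts
  M2 proposes to W0; she accepts
Step 2: Final matching: W0-M2, W1-M0, W2-M1
Step 3: 0-indexed ranks (man's rank of his match, then woman's): 0 + 0 + 0 + 1 + 0 + 2
Step 4: Total rank sum = 3

3


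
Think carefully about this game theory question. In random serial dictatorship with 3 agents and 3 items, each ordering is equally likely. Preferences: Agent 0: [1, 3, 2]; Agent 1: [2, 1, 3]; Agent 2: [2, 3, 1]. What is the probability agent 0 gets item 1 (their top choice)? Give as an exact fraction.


Step 1: Agent 0 wants item 1
Step 2: There are 6 possible orderings of agents
Step 3: In 5 orderings, agent 0 gets item 1
Step 4: Probability = 5/6

5/6


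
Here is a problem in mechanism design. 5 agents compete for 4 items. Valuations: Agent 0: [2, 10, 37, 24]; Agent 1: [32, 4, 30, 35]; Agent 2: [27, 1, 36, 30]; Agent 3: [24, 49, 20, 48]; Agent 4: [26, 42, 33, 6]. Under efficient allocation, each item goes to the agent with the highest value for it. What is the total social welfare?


Step 1: For each item, find the maximum value among all agents.
Step 2: Item 0 -> Agent 1 (value 32)
Step 3: Item 1 -> Agent 3 (value 49)
Step 4: Item 2 -> Agent 0 (value 37)
Step 5: Item 3 -> Agent 3 (value 48)
Step 6: Total welfare = 32 + 49 + 37 + 48 = 166

166


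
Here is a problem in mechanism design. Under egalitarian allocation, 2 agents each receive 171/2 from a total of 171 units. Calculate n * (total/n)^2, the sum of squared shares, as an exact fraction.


Step 1: Each agent's share = 171/2
Step 2: Square of each share = (171/2)^2 = 29241/4
Step 3: Sum of squares = 2 * 29241/4 = 29241/2

29241/2


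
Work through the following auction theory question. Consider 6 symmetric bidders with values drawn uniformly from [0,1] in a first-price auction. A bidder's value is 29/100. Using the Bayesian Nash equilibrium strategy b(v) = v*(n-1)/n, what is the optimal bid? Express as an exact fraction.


Step 1: The symmetric BNE bidding function is b(v) = v * (n-1) / n
Step 2: Substitute v = 29/100 and n = 6
Step 3: b = 29/100 * 5/6
Step 4: b = 29/120

29/120


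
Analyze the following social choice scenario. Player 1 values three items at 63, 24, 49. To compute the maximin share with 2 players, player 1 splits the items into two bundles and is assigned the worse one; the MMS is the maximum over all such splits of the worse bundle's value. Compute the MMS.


Step 1: Item values = 63, 24, 49
Step 2: Enumerate all 2-bundle partitions and take the smaller bundle:
  Partition 1: {63} vs {24,49} -> bundles 63, 73; min = 63
  Partition 2: {24} vs {63,49} -> bundles 24, 112; min = 24
  Partition 3: {49} vs {63,24} -> bundles 49, 87; min = 49
Step 3: MMS = max(63, 24, 49) = 63

63


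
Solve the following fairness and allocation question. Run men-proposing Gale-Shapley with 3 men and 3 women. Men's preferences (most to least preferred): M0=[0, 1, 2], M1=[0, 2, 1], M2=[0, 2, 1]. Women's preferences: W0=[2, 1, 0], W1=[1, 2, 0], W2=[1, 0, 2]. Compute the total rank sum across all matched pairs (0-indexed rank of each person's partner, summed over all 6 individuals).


Step 1: Run Gale-Shapley (men propose, women hold best offer):
  M0 proposes to W0; she accepts
  M1 proposes to W0; she switches from M0
  M2 proposes to W0; she switches from M1
  M0 proposes to W1; she accepts
  M1 proposes to W2; she accepts
Step 2: Final matching: W0-M2, W1-M0, W2-M1
Step 3: 0-indexed ranks (man's rank of his match, then woman's): 0 + 0 + 1 + 2 + 1 + 0
Step 4: Total rank sum = 4

4


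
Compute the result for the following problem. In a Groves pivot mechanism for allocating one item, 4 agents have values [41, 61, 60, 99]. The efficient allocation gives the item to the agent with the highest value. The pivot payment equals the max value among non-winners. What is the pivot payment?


Step 1: The efficient winner is agent 3 with value 99
Step 2: Other agents' values: [41, 61, 60]
Step 3: Pivot payment = max(others) = 61
Step 4: The winner pays 61

61


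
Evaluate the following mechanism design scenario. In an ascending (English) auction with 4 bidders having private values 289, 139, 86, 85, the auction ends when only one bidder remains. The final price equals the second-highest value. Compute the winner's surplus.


Step 1: Identify the highest value: 289
Step 2: Identify the second-highest value: 139
Step 3: The final price = second-highest value = 139
Step 4: Surplus = 289 - 139 = 150

150


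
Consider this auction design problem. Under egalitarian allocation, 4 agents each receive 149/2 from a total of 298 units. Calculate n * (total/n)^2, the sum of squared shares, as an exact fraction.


Step 1: Each agent's share = 298/4 = 149/2
Step 2: Square of each share = (149/2)^2 = 22201/4
Step 3: Sum of squares = 4 * 22201/4 = 22201

22201


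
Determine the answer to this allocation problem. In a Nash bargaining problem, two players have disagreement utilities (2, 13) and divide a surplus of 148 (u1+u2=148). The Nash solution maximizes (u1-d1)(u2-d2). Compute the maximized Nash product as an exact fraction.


Step 1: The Nash solution splits surplus symmetrically above the disagreement point
Step 2: u1 = (total + d1 - d2)/2 = (148 + 2 - 13)/2 = 137/2
Step 3: u2 = (total - d1 + d2)/2 = (148 - 2 + 13)/2 = 159/2
Step 4: Nash product = (137/2 - 2) * (159/2 - 13)
Step 5: = 133/2 * 133/2 = 17689/4

17689/4


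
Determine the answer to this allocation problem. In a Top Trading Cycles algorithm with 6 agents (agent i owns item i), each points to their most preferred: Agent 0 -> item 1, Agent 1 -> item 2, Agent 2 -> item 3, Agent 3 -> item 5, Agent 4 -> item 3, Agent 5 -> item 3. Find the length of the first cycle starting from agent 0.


Step 1: Trace the pointer graph from agent 0: 0 -> 1 -> 2 -> 3 -> 5 -> 3
Step 2: A cycle is detected when we revisit agent 3
Step 3: The cycle is: 3 -> 5 -> 3
Step 4: Cycle length = 2

2


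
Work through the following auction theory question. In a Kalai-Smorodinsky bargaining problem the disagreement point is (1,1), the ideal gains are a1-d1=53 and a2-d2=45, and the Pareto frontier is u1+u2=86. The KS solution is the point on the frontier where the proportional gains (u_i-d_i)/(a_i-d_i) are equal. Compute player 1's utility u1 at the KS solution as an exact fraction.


Step 1: At the KS point, (u1-d1)/r1 = (u2-d2)/r2 = t and u1+u2 = 86
Step 2: u1 = d1 + r1*t and u2 = d2 + r2*t, so (d1 + r1*t) + (d2 + r2*t) = 86
Step 3: t = (86 - 1 - 1)/(53 + 45) = 84/98 = 6/7
Step 4: u1 = d1 + r1*t = 1 + 53 * 6/7 = 325/7
Step 5: (Check: u2 = d2 + r2*t = 277/7; u1+u2 = 325/7 + 277/7 = 86, on the frontier.)

325/7


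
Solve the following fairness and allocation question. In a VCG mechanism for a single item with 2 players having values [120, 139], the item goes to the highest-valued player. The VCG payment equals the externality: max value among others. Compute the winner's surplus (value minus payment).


Step 1: The winner is the agent with the highest value: agent 1 with value 139
Step 2: Values of other agents: [120]
Step 3: VCG payment = max of others' values = 120
Step 4: Surplus = 139 - 120 = 19

19


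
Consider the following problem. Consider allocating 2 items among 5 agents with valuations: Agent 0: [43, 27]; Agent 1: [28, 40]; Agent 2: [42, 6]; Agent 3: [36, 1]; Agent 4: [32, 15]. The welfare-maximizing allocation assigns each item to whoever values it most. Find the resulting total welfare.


Step 1: For each item, find the maximum value among all agents.
Step 2: Item 0 -> Agent 0 (value 43)
Step 3: Item 1 -> Agent 1 (value 40)
Step 4: Total welfare = 43 + 40 = 83

83


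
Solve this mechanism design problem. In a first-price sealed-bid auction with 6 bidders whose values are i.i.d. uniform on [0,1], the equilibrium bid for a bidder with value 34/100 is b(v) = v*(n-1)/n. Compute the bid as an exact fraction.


Step 1: The symmetric BNE bidding function is b(v) = v * (n-1) / n
Step 2: Substitute v = 17/50 and n = 6
Step 3: b = 17/50 * 5/6
Step 4: b = 17/60

17/60


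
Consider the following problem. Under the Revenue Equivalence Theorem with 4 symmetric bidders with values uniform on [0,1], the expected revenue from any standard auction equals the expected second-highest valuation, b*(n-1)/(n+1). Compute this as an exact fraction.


Step 1: By Revenue Equivalence, expected revenue = b*(n-1)/(n+1)
Step 2: Substituting n = 4, b = 1
Step 3: Revenue = 1*(4-1)/(4+1) = 1*3/5
Step 4: Revenue = 3/5

3/5


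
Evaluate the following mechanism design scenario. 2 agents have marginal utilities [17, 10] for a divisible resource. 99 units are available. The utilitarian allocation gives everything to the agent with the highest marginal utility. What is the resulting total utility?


Step 1: The marginal utilities are [17, 10]
Step 2: The highest marginal utility is 17
Step 3: All 99 units go to that agent
Step 4: Total utility = 17 * 99 = 1683

1683


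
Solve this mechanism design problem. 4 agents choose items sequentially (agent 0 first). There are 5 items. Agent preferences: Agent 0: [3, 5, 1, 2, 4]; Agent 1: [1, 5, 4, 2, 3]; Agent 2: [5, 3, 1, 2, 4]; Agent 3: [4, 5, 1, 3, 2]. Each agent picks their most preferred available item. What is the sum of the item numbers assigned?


Step 1: Agent 0 picks item 3
Step 2: Agent 1 picks item 1
Step 3: Agent 2 picks item 5
Step 4: Agent 3 picks item 4
Step 5: Sum = 3 + 1 + 5 + 4 = 13

13


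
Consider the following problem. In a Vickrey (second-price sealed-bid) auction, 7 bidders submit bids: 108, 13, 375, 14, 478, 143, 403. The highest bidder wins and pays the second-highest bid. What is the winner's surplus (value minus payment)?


Step 1: Sort bids in descending order: 478, 403, 375, 143, 108, 14, 13
Step 2: The winning bid is the highest: 478
Step 3: The payment equals the second-highest bid: 403
Step 4: Surplus = winner's bid - payment = 478 - 403 = 75

75


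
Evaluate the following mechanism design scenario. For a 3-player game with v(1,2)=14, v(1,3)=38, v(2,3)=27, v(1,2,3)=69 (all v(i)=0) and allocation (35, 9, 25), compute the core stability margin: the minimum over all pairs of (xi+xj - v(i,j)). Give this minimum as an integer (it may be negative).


Step 1: Slack for coalition (1,2): x1+x2 - v12 = 44 - 14 = 30
Step 2: Slack for coalition (1,3): x1+x3 - v13 = 60 - 38 = 22
Step 3: Slack for coalition (2,3): x2+x3 - v23 = 34 - 27 = 7
Step 4: Minimum slack = min(30, 22, 7) = 7, attained by (2,3); no pair can gain by deviating, so the allocation is in the core

7


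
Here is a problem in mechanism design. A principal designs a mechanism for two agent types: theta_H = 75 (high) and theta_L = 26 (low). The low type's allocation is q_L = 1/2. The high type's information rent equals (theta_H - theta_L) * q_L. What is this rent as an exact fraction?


Step 1: theta_H - theta_L = 75 - 26 = 49
Step 2: Information rent = (theta_H - theta_L) * q_L
Step 3: = 49 * 1/2
Step 4: = 49/2

49/2


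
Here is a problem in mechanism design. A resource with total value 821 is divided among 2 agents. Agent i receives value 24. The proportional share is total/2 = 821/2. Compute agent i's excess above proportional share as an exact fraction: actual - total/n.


Step 1: Proportional share = 821/2
Step 2: Agent's actual allocation = 24
Step 3: Excess = 24 - 821/2 = -773/2

-773/2


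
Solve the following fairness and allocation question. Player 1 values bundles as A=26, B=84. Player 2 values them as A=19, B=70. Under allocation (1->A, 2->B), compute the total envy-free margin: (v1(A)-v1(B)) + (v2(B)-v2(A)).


Step 1: Player 1's margin = v1(A) - v1(B) = 26 - 84 = -58
Step 2: Player 2's margin = v2(B) - v2(A) = 70 - 19 = 51
Step 3: Total margin = -58 + 51 = -7

-7


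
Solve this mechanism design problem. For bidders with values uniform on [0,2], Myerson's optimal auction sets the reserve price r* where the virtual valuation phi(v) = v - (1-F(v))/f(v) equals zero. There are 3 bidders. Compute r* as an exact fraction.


Step 1: For U[0,2], F(v) = v/2 and f(v) = 1/2
Step 2: phi(v) = v - (1 - v/2)/(1/2) = v - (2 - v) = 2v - 2
Step 3: Set phi(r*) = 0: 2r* - 2 = 0
Step 4: r* = 2/2 = 1 (the number of bidders n = 3 does not enter)

1


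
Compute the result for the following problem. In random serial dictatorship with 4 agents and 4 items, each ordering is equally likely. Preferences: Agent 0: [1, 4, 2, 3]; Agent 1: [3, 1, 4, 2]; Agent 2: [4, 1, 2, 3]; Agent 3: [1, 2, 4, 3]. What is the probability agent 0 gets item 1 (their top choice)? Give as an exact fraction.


Step 1: Agent 0 wants item 1
Step 2: There are 24 possible orderings of agents
Step 3: In 12 orderings, agent 0 gets item 1
Step 4: Probability = 12/24 = 1/2

1/2


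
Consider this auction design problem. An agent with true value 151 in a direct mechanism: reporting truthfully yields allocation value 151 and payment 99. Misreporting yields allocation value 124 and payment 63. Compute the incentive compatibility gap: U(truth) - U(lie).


Step 1: U(truth) = value - payment = 151 - 99 = 52
Step 2: U(lie) = allocation - payment = 124 - 63 = 61
Step 3: IC gap = 52 - 61 = -9

-9


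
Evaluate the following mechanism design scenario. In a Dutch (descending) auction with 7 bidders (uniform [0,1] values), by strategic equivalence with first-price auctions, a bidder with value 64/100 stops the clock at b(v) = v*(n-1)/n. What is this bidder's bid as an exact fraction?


Step 1: Dutch auctions are strategically equivalent to first-price auctions
Step 2: The equilibrium bid is b(v) = v*(n-1)/n
Step 3: b = 16/25 * 6/7
Step 4: b = 96/175

96/175


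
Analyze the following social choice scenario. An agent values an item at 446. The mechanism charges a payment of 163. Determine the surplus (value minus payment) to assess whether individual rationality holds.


Step 1: Surplus = value - payment = 446 - 163 = 283
Step 2: IR is satisfied (surplus >= 0)

283


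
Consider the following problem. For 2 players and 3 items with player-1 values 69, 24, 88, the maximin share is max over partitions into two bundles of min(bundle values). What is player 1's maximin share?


Step 1: Item values = 69, 24, 88
Step 2: Enumerate all 2-bundle partitions and take the smaller bundle:
  Partition 1: {69} vs {24,88} -> bundles 69, 112; min = 69
  Partition 2: {24} vs {69,88} -> bundles 24, 157; min = 24
  Partition 3: {88} vs {69,24} -> bundles 88, 93; min = 88
Step 3: MMS = max(69, 24, 88) = 88

88


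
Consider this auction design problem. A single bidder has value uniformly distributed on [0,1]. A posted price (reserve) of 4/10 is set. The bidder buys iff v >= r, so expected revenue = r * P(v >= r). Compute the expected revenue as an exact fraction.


Step 1: Posted price r = 2/5, value support [0,1]
Step 2: P(v >= r) = (1 - 2/5)/1 = 3/5
Step 3: Expected revenue = r * P(v >= r) = 2/5 * 3/5
Step 4: Revenue = 6/25

6/25


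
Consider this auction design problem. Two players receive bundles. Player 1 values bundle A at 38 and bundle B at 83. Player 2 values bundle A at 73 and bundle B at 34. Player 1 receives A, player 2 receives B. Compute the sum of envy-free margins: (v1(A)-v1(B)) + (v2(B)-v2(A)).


Step 1: Player 1's margin = v1(A) - v1(B) = 38 - 83 = -45
Step 2: Player 2's margin = v2(B) - v2(A) = 34 - 73 = -39
Step 3: Total margin = -45 + -39 = -84

-84


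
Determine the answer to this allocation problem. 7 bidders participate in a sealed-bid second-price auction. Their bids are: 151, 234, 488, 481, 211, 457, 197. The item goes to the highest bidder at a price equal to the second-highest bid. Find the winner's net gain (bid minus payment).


Step 1: Sort bids in descending order: 488, 481, 457, 234, 211, 197, 151
Step 2: The winning bid is the highest: 488
Step 3: The payment equals the second-highest bid: 481
Step 4: Surplus = winner's bid - payment = 488 - 481 = 7

7


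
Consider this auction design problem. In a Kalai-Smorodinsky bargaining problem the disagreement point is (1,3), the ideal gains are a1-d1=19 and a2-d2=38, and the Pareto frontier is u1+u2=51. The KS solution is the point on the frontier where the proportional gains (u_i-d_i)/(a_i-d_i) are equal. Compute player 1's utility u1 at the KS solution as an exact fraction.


Step 1: At the KS point, (u1-d1)/r1 = (u2-d2)/r2 = t and u1+u2 = 51
Step 2: u1 = d1 + r1*t and u2 = d2 + r2*t, so (d1 + r1*t) + (d2 + r2*t) = 51
Step 3: t = (51 - 1 - 3)/(19 + 38) = 47/57
Step 4: u1 = d1 + r1*t = 1 + 19 * 47/57 = 50/3
Step 5: (Check: u2 = d2 + r2*t = 103/3; u1+u2 = 50/3 + 103/3 = 51, on the frontier.)

50/3


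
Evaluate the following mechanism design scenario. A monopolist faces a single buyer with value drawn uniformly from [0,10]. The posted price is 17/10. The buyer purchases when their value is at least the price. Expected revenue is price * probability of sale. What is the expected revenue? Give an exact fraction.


Step 1: Posted price r = 17/10, value support [0,10]
Step 2: P(v >= r) = (10 - 17/10)/10 = 83/100
Step 3: Expected revenue = r * P(v >= r) = 17/10 * 83/100
Step 4: Revenue = 1411/1000

1411/1000


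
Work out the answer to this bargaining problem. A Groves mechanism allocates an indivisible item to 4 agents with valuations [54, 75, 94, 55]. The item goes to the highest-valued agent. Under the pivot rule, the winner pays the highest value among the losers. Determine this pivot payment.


Step 1: The efficient winner is agent 2 with value 94
Step 2: Other agents' values: [54, 75, 55]
Step 3: Pivot payment = max(others) = 75
Step 4: The winner pays 75

75


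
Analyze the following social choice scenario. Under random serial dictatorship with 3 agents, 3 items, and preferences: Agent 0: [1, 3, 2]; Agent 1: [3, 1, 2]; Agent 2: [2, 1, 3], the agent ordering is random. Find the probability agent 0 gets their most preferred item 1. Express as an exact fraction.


Step 1: Agent 0 wants item 1
Step 2: There are 6 possible orderings of agents
Step 3: In 6 orderings, agent 0 gets item 1
Step 4: Probability = 6/6 = 1

1


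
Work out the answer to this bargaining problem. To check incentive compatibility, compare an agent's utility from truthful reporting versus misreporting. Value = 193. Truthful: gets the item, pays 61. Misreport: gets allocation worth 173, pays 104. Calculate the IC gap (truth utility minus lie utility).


Step 1: U(truth) = value - payment = 193 - 61 = 132
Step 2: U(lie) = allocation - payment = 173 - 104 = 69
Step 3: IC gap = 132 - 69 = 63

63


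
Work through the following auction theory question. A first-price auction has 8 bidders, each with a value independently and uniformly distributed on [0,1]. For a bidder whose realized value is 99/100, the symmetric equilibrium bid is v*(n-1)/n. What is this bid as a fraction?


Step 1: The symmetric BNE bidding function is b(v) = v * (n-1) / n
Step 2: Substitute v = 99/100 and n = 8
Step 3: b = 99/100 * 7/8
Step 4: b = 693/800

693/800


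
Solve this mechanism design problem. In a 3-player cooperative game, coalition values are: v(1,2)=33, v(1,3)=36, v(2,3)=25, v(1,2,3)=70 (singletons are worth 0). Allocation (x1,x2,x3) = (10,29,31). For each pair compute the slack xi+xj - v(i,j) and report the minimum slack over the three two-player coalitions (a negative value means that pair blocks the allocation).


Step 1: Slack for coalition (1,2): x1+x2 - v12 = 39 - 33 = 6
Step 2: Slack for coalition (1,3): x1+x3 - v13 = 41 - 36 = 5
Step 3: Slack for coalition (2,3): x2+x3 - v23 = 60 - 25 = 35
Step 4: Minimum slack = min(6, 5, 35) = 5, attained by (1,3); no pair can gain by deviating, so the allocation is in the core

5


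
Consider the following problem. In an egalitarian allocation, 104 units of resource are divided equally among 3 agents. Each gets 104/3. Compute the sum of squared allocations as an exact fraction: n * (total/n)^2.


Step 1: Each agent's share = 104/3
Step 2: Square of each share = (104/3)^2 = 10816/9
Step 3: Sum of squares = 3 * 10816/9 = 10816/3

10816/3


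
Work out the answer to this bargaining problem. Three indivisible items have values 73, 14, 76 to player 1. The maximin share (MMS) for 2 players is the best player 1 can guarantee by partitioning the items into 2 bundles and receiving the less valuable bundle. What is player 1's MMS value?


Step 1: Item values = 73, 14, 76
Step 2: Enumerate all 2-bundle partitions and take the smaller bundle:
  Partition 1: {73} vs {14,76} -> bundles 73, 90; min = 73
  Partition 2: {14} vs {73,76} -> bundles 14, 149; min = 14
  Partition 3: {76} vs {73,14} -> bundles 76, 87; min = 76
Step 3: MMS = max(73, 14, 76) = 76

76


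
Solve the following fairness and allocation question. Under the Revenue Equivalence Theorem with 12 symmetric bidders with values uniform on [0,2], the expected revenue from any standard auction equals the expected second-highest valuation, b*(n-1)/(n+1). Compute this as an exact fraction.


Step 1: By Revenue Equivalence, expected revenue = b*(n-1)/(n+1)
Step 2: Substituting n = 12, b = 2
Step 3: Revenue = 2*(12-1)/(12+1) = 2*11/13
Step 4: Revenue = 22/13

22/13


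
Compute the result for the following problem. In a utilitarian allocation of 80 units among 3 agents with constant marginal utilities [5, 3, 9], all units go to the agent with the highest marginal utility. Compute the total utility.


Step 1: The marginal utilities are [5, 3, 9]
Step 2: The highest marginal utility is 9
Step 3: All 80 units go to that agent
Step 4: Total utility = 9 * 80 = 720

720


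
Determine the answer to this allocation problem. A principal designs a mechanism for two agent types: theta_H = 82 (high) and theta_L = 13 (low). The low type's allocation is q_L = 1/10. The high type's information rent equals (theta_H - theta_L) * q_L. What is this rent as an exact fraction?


Step 1: theta_H - theta_L = 82 - 13 = 69
Step 2: Information rent = (theta_H - theta_L) * q_L
Step 3: = 69 * 1/10
Step 4: = 69/10

69/10


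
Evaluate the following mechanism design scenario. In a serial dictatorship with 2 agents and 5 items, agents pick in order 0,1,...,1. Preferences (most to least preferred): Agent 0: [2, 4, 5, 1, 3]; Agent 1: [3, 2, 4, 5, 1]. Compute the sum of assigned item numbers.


Step 1: Agent 0 picks item 2
Step 2: Agent 1 picks item 3
Step 3: Sum = 2 + 3 = 5

5


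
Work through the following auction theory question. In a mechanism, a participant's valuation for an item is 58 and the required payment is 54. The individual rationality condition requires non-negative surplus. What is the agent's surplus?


Step 1: Surplus = value - payment = 58 - 54 = 4
Step 2: IR is satisfied (surplus >= 0)

4


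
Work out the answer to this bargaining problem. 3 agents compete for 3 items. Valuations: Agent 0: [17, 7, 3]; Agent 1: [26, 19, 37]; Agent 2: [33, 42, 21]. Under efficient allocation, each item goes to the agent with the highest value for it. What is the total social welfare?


Step 1: For each item, find the maximum value among all agents.
Step 2: Item 0 -> Agent 2 (value 33)
Step 3: Item 1 -> Agent 2 (value 42)
Step 4: Item 2 -> Agent 1 (value 37)
Step 5: Total welfare = 33 + 42 + 37 = 112

112


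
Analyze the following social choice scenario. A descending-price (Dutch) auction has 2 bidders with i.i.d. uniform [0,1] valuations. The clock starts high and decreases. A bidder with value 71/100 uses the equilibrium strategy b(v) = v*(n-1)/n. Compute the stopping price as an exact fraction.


Step 1: Dutch auctions are strategically equivalent to first-price auctions
Step 2: The equilibrium bid is b(v) = v*(n-1)/n
Step 3: b = 71/100 * 1/2
Step 4: b = 71/200

71/200


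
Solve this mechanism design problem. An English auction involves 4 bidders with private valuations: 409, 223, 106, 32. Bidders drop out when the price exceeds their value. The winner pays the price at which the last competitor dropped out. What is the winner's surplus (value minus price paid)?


Step 1: Identify the highest value: 409
Step 2: Identify the second-highest value: 223
Step 3: The final price = second-highest value = 223
Step 4: Surplus = 409 - 223 = 186

186


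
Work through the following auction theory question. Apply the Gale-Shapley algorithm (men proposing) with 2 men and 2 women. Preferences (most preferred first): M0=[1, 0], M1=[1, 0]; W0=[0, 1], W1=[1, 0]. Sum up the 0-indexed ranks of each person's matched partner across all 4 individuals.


Step 1: Run Gale-Shapley (men propose, women hold best offer):
  M0 proposes to W1; she accepts
  M1 proposes to W1; she switches from M0
  M0 proposes to W0; she accepts
Step 2: Final matching: W0-M0, W1-M1
Step 3: 0-indexed ranks (man's rank of his match, then woman's): 1 + 0 + 0 + 0
Step 4: Total rank sum = 1

1


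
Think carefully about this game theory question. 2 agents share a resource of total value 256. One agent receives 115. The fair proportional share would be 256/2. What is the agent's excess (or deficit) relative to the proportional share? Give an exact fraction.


Step 1: Proportional share = 256/2 = 128
Step 2: Agent's actual allocation = 115
Step 3: Excess = 115 - 128 = -13

-13


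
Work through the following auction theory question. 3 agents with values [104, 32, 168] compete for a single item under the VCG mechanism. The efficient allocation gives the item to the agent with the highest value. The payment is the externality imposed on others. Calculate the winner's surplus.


Step 1: The winner is the agent with the highest value: agent 2 with value 168
Step 2: Values of other agents: [104, 32]
Step 3: VCG payment = max of others' values = 104
Step 4: Surplus = 168 - 104 = 64

64


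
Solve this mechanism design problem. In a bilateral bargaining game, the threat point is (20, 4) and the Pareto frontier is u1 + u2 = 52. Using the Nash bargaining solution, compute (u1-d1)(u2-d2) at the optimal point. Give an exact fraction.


Step 1: The Nash solution splits surplus symmetrically above the disagreement point
Step 2: u1 = (total + d1 - d2)/2 = (52 + 20 - 4)/2 = 34
Step 3: u2 = (total - d1 + d2)/2 = (52 - 20 + 4)/2 = 18
Step 4: Nash product = (34 - 20) * (18 - 4)
Step 5: = 14 * 14 = 196

196


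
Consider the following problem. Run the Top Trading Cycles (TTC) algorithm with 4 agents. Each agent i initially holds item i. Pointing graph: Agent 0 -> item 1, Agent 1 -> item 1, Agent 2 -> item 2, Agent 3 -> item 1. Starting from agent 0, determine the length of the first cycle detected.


Step 1: Trace the pointer graph from agent 0: 0 -> 1 -> 1
Step 2: A cycle is detected when we revisit agent 1
Step 3: The cycle is: 1 -> 1
Step 4: Cycle length = 1

1


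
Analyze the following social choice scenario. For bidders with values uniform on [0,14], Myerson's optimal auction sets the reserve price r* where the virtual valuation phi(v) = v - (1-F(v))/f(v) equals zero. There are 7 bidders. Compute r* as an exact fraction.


Step 1: For U[0,14], F(v) = v/14 and f(v) = 1/14
Step 2: phi(v) = v - (1 - v/14)/(1/14) = v - (14 - v) = 2v - 14
Step 3: Set phi(r*) = 0: 2r* - 14 = 0
Step 4: r* = 14/2 = 7 (the number of bidders n = 7 does not enter)

7


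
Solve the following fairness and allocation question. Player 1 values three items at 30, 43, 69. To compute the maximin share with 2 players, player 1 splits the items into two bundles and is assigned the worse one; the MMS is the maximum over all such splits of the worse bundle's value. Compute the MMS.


Step 1: Item values = 30, 43, 69
Step 2: Enumerate all 2-bundle partitions and take the smaller bundle:
  Partition 1: {30} vs {43,69} -> bundles 30, 112; min = 30
  Partition 2: {43} vs {30,69} -> bundles 43, 99; min = 43
  Partition 3: {69} vs {30,43} -> bundles 69, 73; min = 69
Step 3: MMS = max(30, 43, 69) = 69

69


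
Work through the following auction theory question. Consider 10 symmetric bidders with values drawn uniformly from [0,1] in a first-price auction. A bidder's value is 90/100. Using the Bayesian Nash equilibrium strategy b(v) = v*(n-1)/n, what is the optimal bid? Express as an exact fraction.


Step 1: The symmetric BNE bidding function is b(v) = v * (n-1) / n
Step 2: Substitute v = 9/10 and n = 10
Step 3: b = 9/10 * 9/10
Step 4: b = 81/100

81/100


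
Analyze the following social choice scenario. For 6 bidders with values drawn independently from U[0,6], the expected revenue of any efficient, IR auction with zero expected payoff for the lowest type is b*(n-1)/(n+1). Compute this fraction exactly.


Step 1: By Revenue Equivalence, expected revenue = b*(n-1)/(n+1)
Step 2: Substituting n = 6, b = 6
Step 3: Revenue = 6*(6-1)/(6+1) = 6*5/7
Step 4: Revenue = 30/7

30/7


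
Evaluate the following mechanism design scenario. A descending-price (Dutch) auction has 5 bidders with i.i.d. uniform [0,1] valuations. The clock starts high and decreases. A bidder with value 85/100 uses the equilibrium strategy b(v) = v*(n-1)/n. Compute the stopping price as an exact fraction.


Step 1: Dutch auctions are strategically equivalent to first-price auctions
Step 2: The equilibrium bid is b(v) = v*(n-1)/n
Step 3: b = 17/20 * 4/5
Step 4: b = 17/25

17/25


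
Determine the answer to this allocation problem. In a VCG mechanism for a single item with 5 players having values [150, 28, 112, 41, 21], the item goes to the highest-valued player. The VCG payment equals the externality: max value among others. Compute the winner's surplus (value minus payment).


Step 1: The winner is the agent with the highest value: agent 0 with value 150
Step 2: Values of other agents: [28, 112, 41, 21]
Step 3: VCG payment = max of others' values = 112
Step 4: Surplus = 150 - 112 = 38

38


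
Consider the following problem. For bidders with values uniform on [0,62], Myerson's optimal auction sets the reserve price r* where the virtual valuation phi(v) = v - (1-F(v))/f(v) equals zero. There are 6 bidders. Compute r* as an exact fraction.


Step 1: For U[0,62], F(v) = v/62 and f(v) = 1/62
Step 2: phi(v) = v - (1 - v/62)/(1/62) = v - (62 - v) = 2v - 62
Step 3: Set phi(r*) = 0: 2r* - 62 = 0
Step 4: r* = 62/2 = 31 (the number of bidders n = 6 does not enter)

31


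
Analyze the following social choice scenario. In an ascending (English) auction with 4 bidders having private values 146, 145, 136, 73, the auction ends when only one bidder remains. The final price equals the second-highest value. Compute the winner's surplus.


Step 1: Identify the highest value: 146
Step 2: Identify the second-highest value: 145
Step 3: The final price = second-highest value = 145
Step 4: Surplus = 146 - 145 = 1

1


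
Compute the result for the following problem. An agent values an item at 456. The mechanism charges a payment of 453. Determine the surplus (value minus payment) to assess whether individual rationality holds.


Step 1: Surplus = value - payment = 456 - 453 = 3
Step 2: IR is satisfied (surplus >= 0)

3


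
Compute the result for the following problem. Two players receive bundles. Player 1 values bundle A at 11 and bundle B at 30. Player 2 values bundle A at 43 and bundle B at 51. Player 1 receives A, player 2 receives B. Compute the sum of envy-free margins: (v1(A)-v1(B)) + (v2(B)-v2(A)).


Step 1: Player 1's margin = v1(A) - v1(B) = 11 - 30 = -19
Step 2: Player 2's margin = v2(B) - v2(A) = 51 - 43 = 8
Step 3: Total margin = -19 + 8 = -11

-11


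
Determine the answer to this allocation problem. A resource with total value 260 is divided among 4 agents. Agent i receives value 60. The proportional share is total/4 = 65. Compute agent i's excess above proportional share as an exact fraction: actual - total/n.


Step 1: Proportional share = 260/4 = 65
Step 2: Agent's actual allocation = 60
Step 3: Excess = 60 - 65 = -5

-5


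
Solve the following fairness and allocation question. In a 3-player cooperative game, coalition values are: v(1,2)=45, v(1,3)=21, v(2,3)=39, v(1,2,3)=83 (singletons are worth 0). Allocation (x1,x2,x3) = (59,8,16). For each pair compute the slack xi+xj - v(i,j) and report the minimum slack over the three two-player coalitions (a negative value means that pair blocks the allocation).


Step 1: Slack for coalition (1,2): x1+x2 - v12 = 67 - 45 = 22
Step 2: Slack for coalition (1,3): x1+x3 - v13 = 75 - 21 = 54
Step 3: Slack for coalition (2,3): x2+x3 - v23 = 24 - 39 = -15
Step 4: Minimum slack = min(22, 54, -15) = -15, attained by (2,3); coalition (2,3) can block (slack < 0), so the allocation is not in the core

-15
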